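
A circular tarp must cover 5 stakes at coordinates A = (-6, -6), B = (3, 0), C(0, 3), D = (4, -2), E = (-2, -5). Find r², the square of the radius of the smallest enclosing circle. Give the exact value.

15457/484

The minimum enclosing circle is determined by three boundary points: A, C, D.
Their circumcentre is (-18/11, -53/22) with r² = 15457/484.
The farthest remaining point B is at distance² 13213/484 ≤ 15457/484.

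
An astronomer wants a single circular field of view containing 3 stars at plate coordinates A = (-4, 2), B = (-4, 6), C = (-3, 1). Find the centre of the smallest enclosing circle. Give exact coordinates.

(-3.5, 3.5)

Side lengths²: AB² = 16, AC² = 2, BC² = 26.
Since BC² = 26 ≥ 16 + 2 = 18, the angle opposite BC is not acute, so the smallest enclosing circle has BC as diameter.
Centre = midpoint of BC = (-3.5, 3.5), r² = 26/4 = 6.5.
Centre = (-3.5, 3.5).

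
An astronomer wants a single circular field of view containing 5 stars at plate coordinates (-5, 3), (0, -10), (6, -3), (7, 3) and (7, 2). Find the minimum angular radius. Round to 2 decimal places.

The minimum enclosing circle of a finite set is fixed by two of the points (as a diameter) or three (as a circumcircle).
The minimum enclosing circle is determined by three boundary points: (-5, 3), (0, -10), (7, 3).
Their circumcentre is (1, -28/13) with r² = 10573/169.
The farthest remaining point (7, 2) is at distance² 9000/169 ≤ 10573/169.
r = √(10573/169) ≈ 7.91.

7.91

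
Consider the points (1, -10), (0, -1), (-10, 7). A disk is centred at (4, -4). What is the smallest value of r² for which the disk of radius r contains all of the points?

The required radius is the distance from (4, -4) to the farthest point.
Squared distances: 45, 25, 317.
Maximum is 317, attained at (-10, 7).

317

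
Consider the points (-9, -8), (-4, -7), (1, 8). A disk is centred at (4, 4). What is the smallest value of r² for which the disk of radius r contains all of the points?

313

The required radius is the distance from (4, 4) to the farthest point.
Squared distances: 313, 185, 25.
Maximum is 313, attained at (-9, -8).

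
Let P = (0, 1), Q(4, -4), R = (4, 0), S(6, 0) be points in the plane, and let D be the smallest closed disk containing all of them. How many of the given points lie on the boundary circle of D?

The minimum enclosing circle is determined by three boundary points: P, Q, S.
Their circumcentre is (36/13, -23/26) with r² = 7585/676.
The farthest remaining point R is at distance² 1553/676 ≤ 7585/676.
The points at distance exactly r from the centre are P, Q, S — 3 points.

3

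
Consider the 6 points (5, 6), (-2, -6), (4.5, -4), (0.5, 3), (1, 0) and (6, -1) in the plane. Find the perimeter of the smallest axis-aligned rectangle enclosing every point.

Width = max x − min x = 6 − (-2) = 8.
Height = max y − min y = 6 − (-6) = 12.
Perimeter = 2(8 + 12) = 40.

40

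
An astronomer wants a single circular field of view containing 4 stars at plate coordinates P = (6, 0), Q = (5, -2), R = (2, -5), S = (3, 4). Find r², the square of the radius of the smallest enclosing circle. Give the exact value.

The farthest pair is R–S with squared distance 82. The circle on this segment as diameter has centre (2.5, -0.5) and r² = 82/4 = 20.5.
Check P: distance² to centre = 12.5 ≤ 20.5, so it lies inside.
All remaining points lie in this disk, and no smaller disk contains both endpoints, so this is the minimum enclosing circle.

20.5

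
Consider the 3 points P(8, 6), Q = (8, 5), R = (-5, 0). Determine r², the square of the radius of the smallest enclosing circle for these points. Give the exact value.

Side lengths²: PQ² = 1, PR² = 205, QR² = 194.
Since PR² = 205 ≥ 194 + 1 = 195, the angle opposite PR is not acute, so the smallest enclosing circle has PR as diameter.
Centre = midpoint of PR = (1.5, 3), r² = 205/4 = 51.25.

51.25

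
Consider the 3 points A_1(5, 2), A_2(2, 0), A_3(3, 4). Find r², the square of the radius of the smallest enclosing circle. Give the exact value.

4.42

Side lengths²: A_1A_2² = 13, A_1A_3² = 8, A_2A_3² = 17.
Since A_2A_3² = 17 < 13 + 8 = 21, the triangle is acute, so the smallest enclosing circle is the circumcircle.
Circumcentre = (2.9, 1.9), r² = 4.42.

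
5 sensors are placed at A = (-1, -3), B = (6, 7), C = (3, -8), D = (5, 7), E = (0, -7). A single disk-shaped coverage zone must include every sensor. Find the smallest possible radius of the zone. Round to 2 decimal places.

The minimum enclosing circle of a finite set is fixed by two of the points (as a diameter) or three (as a circumcircle).
The minimum enclosing circle is determined by three boundary points: B, C, E.
Their circumcentre is (3.875, -0.375) with r² = 58.90625.
The farthest remaining point D is at distance² 55.65625 ≤ 58.90625.
r = √(58.90625) ≈ 7.68.

7.68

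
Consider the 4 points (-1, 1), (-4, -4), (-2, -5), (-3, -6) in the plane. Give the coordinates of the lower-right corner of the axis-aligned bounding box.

x-range [-4, -1], y-range [-6, 1].
The lower-right corner is (-1, -6).

(-1, -6)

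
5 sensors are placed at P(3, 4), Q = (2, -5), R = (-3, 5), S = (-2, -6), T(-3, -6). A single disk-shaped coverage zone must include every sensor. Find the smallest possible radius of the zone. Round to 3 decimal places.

5.911

The minimum enclosing circle is determined by three boundary points: P, R, T.
Their circumcentre is (-5/6, -0.5) with r² = 629/18.
The farthest remaining point S is at distance² 569/18 ≤ 629/18.
r = √(629/18) ≈ 5.911.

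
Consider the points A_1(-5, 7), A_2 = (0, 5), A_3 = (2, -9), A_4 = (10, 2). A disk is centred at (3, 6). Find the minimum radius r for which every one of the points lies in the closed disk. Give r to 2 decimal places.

The required radius is the distance from (3, 6) to the farthest point.
Squared distances: 65, 10, 226, 65.
Maximum is 226, attained at A_3.
r = √226 ≈ 15.03.

15.03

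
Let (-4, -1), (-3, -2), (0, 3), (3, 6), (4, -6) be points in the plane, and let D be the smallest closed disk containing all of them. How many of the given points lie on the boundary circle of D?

3

By Welzl's lemma the MEC is supported by two points (diametrically opposite) or three points (on a circumcircle).
The minimum enclosing circle is determined by three boundary points: (-4, -1), (3, 6), (4, -6).
Their circumcentre is (55/26, -3/26) with r² = 12905/338.
The farthest remaining point (-3, -2) is at distance² 10045/338 ≤ 12905/338.
The points at distance exactly r from the centre are (-4, -1), (3, 6), (4, -6) — 3 points.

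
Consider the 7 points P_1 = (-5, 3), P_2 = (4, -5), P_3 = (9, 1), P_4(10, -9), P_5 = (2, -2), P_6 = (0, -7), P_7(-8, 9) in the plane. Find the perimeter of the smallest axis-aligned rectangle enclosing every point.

Width = max x − min x = 10 − (-8) = 18.
Height = max y − min y = 9 − (-9) = 18.
Perimeter = 2(18 + 18) = 72.

72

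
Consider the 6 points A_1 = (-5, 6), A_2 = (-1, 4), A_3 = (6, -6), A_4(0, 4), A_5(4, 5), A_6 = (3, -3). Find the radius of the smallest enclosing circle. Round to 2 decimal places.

The farthest pair is A_1–A_3 with squared distance 265. The circle on this segment as diameter has centre (0.5, 0) and r² = 265/4 = 66.25.
Check A_2: distance² to centre = 18.25 ≤ 66.25, so it lies inside.
All remaining points lie in this disk, and no smaller disk contains both endpoints, so this is the minimum enclosing circle.
r = √(66.25) ≈ 8.14.

8.14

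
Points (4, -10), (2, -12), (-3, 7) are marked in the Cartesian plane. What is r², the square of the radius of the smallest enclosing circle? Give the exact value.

Call the three points A, B, C in the order given.
Side lengths²: AB² = 8, AC² = 338, BC² = 386.
Since BC² = 386 ≥ 338 + 8 = 346, the angle opposite BC is not acute, so the smallest enclosing circle has BC as diameter.
Centre = midpoint of BC = (-0.5, -2.5), r² = 386/4 = 96.5.

96.5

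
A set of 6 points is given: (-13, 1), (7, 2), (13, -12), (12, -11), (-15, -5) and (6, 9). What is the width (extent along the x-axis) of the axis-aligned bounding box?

28

max x = 13, min x = -15, so width = 28.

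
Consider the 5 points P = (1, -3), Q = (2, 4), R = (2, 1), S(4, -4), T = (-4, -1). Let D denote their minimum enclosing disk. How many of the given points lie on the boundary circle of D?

A smallest enclosing disk is always determined by at most three of the input points on its boundary.
The minimum enclosing circle is determined by three boundary points: Q, S, T.
Their circumcentre is (21/29, -33/58) with r² = 75701/3364.
The farthest remaining point P is at distance² 20137/3364 ≤ 75701/3364.
The points at distance exactly r from the centre are Q, S, T — 3 points.

3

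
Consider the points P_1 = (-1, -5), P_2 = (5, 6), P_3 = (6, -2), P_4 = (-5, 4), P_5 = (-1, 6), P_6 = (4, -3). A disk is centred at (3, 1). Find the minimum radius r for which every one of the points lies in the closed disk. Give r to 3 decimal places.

8.544

The required radius is the distance from (3, 1) to the farthest point.
Squared distances: 52, 29, 18, 73, 41, 17.
Maximum is 73, attained at P_4.
r = √73 ≈ 8.544.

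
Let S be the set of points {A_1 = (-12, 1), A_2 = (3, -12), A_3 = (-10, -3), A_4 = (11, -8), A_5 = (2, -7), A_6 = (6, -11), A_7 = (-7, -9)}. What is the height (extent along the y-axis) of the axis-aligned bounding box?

13

max y = 1, min y = -12, so height = 13.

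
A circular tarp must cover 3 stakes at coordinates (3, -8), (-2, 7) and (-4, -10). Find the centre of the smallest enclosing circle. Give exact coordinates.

(-121/46, -71/46)

Call the three points A, B, C in the order given.
Side lengths²: AB² = 250, AC² = 53, BC² = 293.
Since BC² = 293 < 250 + 53 = 303, the triangle is acute, so the smallest enclosing circle is the circumcircle.
Circumcentre = (-121/46, -71/46), r² = 77645/1058.
Centre = (-121/46, -71/46).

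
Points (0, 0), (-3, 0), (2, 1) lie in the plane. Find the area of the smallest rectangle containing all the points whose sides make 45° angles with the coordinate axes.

In coordinates u = x + y, v = x − y the rectangle is axis-aligned; the map (x,y)→(u,v) scales areas by 2.
u-values: 0, -3, 3; range = 3 − (-3) = 6.
v-values: 0, -3, 1; range = 1 − (-3) = 4.
Area = (6 × 4) / 2 = 12.

12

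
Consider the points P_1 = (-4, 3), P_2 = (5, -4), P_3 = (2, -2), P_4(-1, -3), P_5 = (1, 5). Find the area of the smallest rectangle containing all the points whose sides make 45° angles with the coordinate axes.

In coordinates u = x + y, v = x − y the rectangle is axis-aligned; the map (x,y)→(u,v) scales areas by 2.
u-values: -1, 1, 0, -4, 6; range = 6 − (-4) = 10.
v-values: -7, 9, 4, 2, -4; range = 9 − (-7) = 16.
Area = (10 × 16) / 2 = 80.

80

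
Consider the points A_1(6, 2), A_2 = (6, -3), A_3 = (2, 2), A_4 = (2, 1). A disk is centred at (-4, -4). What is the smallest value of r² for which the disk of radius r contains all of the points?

136

The required radius is the distance from (-4, -4) to the farthest point.
Squared distances: 136, 101, 72, 61.
Maximum is 136, attained at A_1.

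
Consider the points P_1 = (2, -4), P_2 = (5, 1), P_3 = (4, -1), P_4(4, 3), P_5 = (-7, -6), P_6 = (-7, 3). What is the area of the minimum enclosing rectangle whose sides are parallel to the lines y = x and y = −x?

In coordinates u = x + y, v = x − y the rectangle is axis-aligned; the map (x,y)→(u,v) scales areas by 2.
u-values: -2, 6, 3, 7, -13, -4; range = 7 − (-13) = 20.
v-values: 6, 4, 5, 1, -1, -10; range = 6 − (-10) = 16.
Area = (20 × 16) / 2 = 160.

160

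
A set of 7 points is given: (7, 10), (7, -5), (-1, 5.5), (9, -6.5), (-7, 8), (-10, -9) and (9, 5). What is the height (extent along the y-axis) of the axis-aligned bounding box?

max y = 10, min y = -9, so height = 19.

19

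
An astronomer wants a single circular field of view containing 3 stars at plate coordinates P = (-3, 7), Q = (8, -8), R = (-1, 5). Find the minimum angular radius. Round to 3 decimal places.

9.301

Side lengths²: PQ² = 346, PR² = 8, QR² = 250.
Since PQ² = 346 ≥ 250 + 8 = 258, the angle opposite PQ is not acute, so the smallest enclosing circle has PQ as diameter.
Centre = midpoint of PQ = (2.5, -0.5), r² = 346/4 = 86.5.
r = √(86.5) ≈ 9.301.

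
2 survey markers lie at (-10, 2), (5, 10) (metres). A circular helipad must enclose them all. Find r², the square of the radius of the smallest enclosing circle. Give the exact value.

The smallest circle enclosing two points has them as diameter endpoints.
Centre = midpoint = (-2.5, 6); r² = |(-10, 2)−(5, 10)|²/4 = 289/4 = 72.25.

72.25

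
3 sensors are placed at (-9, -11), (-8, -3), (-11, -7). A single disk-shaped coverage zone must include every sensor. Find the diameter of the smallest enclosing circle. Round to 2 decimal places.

8.06

Call the three points A, B, C in the order given.
Side lengths²: AB² = 65, AC² = 20, BC² = 25.
Since AB² = 65 ≥ 25 + 20 = 45, the angle opposite AB is not acute, so the smallest enclosing circle has AB as diameter.
Centre = midpoint of AB = (-8.5, -7), r² = 65/4 = 16.25.
Diameter = 2r = 2√(16.25) ≈ 8.06.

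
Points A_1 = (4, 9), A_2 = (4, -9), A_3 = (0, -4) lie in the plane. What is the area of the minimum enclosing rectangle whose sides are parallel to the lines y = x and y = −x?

In coordinates u = x + y, v = x − y the rectangle is axis-aligned; the map (x,y)→(u,v) scales areas by 2.
u-values: 13, -5, -4; range = 13 − (-5) = 18.
v-values: -5, 13, 4; range = 13 − (-5) = 18.
Area = (18 × 18) / 2 = 162.

162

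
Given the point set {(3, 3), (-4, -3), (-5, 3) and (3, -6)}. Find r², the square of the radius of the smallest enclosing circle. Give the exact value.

36.25

By Welzl's lemma the MEC is supported by two points (diametrically opposite) or three points (on a circumcircle).
The farthest pair is (-5, 3)–(3, -6) with squared distance 145. The circle on this segment as diameter has centre (-1, -1.5) and r² = 145/4 = 36.25.
Check (3, 3): distance² to centre = 36.25 ≤ 36.25, so it lies inside.
All remaining points lie in this disk, and no smaller disk contains both endpoints, so this is the minimum enclosing circle.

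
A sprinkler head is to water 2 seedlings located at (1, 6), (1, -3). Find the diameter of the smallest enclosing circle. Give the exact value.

9

The smallest circle enclosing two points has them as diameter endpoints.
Centre = midpoint = (1, 1.5); r² = |(1, 6)−(1, -3)|²/4 = 81/4 = 20.25.
Diameter = 2r = 2√(20.25) = 9.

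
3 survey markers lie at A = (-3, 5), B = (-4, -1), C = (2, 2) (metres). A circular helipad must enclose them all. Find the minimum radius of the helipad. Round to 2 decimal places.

3.60

Side lengths²: AB² = 37, AC² = 34, BC² = 45.
Since BC² = 45 < 37 + 34 = 71, the triangle is acute, so the smallest enclosing circle is the circumcircle.
Circumcentre = (-35/22, 37/22), r² = 3145/242.
r = √(3145/242) ≈ 3.60.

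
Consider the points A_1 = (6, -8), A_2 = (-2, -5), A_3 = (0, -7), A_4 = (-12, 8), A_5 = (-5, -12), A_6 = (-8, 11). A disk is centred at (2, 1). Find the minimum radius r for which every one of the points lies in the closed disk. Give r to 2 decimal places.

15.65

The required radius is the distance from (2, 1) to the farthest point.
Squared distances: 97, 52, 68, 245, 218, 200.
Maximum is 245, attained at A_4.
r = √245 ≈ 15.65.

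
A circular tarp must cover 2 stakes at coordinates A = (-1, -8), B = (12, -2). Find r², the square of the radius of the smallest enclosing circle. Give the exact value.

The smallest circle enclosing two points has them as diameter endpoints.
Centre = midpoint = (5.5, -5); r² = |AB|²/4 = 205/4 = 51.25.

51.25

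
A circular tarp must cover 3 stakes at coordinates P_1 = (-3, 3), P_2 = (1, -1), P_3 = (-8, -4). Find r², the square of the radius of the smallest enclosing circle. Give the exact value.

Side lengths²: P_1P_2² = 32, P_1P_3² = 74, P_2P_3² = 90.
Since P_2P_3² = 90 < 74 + 32 = 106, the triangle is acute, so the smallest enclosing circle is the circumcircle.
Circumcentre = (-3.75, -1.75), r² = 23.125.

23.125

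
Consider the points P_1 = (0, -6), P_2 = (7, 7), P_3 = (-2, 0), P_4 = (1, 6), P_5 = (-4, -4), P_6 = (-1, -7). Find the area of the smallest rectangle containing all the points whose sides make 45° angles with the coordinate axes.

121

In coordinates u = x + y, v = x − y the rectangle is axis-aligned; the map (x,y)→(u,v) scales areas by 2.
u-values: -6, 14, -2, 7, -8, -8; range = 14 − (-8) = 22.
v-values: 6, 0, -2, -5, 0, 6; range = 6 − (-5) = 11.
Area = (22 × 11) / 2 = 121.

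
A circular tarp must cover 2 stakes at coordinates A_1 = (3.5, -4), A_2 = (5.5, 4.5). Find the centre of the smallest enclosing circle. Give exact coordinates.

The smallest circle enclosing two points has them as diameter endpoints.
Centre = midpoint = (4.5, 0.25); r² = |A_1A_2|²/4 = 76.25/4 = 19.0625.
Centre = (4.5, 0.25).

(4.5, 0.25)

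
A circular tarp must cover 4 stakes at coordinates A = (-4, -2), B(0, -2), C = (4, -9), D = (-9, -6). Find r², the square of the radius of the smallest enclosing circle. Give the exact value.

44.5

The minimum enclosing circle of a finite set is fixed by two of the points (as a diameter) or three (as a circumcircle).
The farthest pair is C–D with squared distance 178. The circle on this segment as diameter has centre (-2.5, -7.5) and r² = 178/4 = 44.5.
Check A: distance² to centre = 32.5 ≤ 44.5, so it lies inside.
All remaining points lie in this disk, and no smaller disk contains both endpoints, so this is the minimum enclosing circle.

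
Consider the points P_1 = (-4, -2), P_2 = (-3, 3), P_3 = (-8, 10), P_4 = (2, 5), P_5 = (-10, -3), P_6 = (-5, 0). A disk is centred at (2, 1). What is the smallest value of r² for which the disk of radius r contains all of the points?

181

The required radius is the distance from (2, 1) to the farthest point.
Squared distances: 45, 29, 181, 16, 160, 50.
Maximum is 181, attained at P_3.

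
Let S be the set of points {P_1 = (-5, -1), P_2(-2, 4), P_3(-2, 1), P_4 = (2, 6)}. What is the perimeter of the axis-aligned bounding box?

Width = max x − min x = 2 − (-5) = 7.
Height = max y − min y = 6 − (-1) = 7.
Perimeter = 2(7 + 7) = 28.

28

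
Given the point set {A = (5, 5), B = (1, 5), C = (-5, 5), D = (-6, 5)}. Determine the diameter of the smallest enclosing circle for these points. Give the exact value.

11

The farthest pair is A–D with squared distance 121. The circle on this segment as diameter has centre (-0.5, 5) and r² = 121/4 = 30.25.
Check B: distance² to centre = 2.25 ≤ 30.25, so it lies inside.
All remaining points lie in this disk, and no smaller disk contains both endpoints, so this is the minimum enclosing circle.
Diameter = 2r = 2√(30.25) = 11.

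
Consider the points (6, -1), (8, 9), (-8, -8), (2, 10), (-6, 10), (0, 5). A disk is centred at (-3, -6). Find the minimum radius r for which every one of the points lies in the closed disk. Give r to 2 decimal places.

18.60

The required radius is the distance from (-3, -6) to the farthest point.
Squared distances: 106, 346, 29, 281, 265, 130.
Maximum is 346, attained at (8, 9).
r = √346 ≈ 18.60.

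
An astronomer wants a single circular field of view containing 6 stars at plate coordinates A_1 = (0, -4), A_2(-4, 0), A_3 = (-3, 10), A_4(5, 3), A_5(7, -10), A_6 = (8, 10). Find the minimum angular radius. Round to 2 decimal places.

The minimum enclosing circle of a finite set is fixed by two of the points (as a diameter) or three (as a circumcircle).
The minimum enclosing circle is determined by three boundary points: A_3, A_5, A_6.
Their circumcentre is (2.5, 0.25) with r² = 125.3125.
The farthest remaining point A_2 is at distance² 42.3125 ≤ 125.3125.
r = √(125.3125) ≈ 11.19.

11.19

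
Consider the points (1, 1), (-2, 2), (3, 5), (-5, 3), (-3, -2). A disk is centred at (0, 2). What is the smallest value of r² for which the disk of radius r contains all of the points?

26

The required radius is the distance from (0, 2) to the farthest point.
Squared distances: 2, 4, 18, 26, 25.
Maximum is 26, attained at (-5, 3).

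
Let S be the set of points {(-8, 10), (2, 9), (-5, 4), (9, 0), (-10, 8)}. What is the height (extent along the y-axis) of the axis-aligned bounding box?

10

max y = 10, min y = 0, so height = 10.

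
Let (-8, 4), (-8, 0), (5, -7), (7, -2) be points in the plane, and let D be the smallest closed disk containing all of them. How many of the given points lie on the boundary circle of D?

3

A smallest enclosing disk is always determined by at most three of the input points on its boundary.
The farthest pair is (-8, 4)–(5, -7) with squared distance 290. The circle on this segment as diameter has centre (-1.5, -1.5) and r² = 290/4 = 72.5.
Check (-8, 0): distance² to centre = 44.5 ≤ 72.5, so it lies inside.
All remaining points lie in this disk, and no smaller disk contains both endpoints, so this is the minimum enclosing circle.
The points at distance exactly r from the centre are (-8, 4), (5, -7), (7, -2) — 3 points.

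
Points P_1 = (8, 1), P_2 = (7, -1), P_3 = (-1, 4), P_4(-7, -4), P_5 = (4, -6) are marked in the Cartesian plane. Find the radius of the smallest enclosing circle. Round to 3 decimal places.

The minimum enclosing circle of a finite set is fixed by two of the points (as a diameter) or three (as a circumcircle).
The farthest pair is P_1–P_4 with squared distance 250. The circle on this segment as diameter has centre (0.5, -1.5) and r² = 250/4 = 62.5.
Check P_2: distance² to centre = 42.5 ≤ 62.5, so it lies inside.
All remaining points lie in this disk, and no smaller disk contains both endpoints, so this is the minimum enclosing circle.
r = √(62.5) ≈ 7.906.

7.906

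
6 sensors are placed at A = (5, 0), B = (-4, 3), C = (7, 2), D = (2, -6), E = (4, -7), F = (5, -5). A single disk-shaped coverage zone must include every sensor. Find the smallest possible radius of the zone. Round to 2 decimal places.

The minimum enclosing circle of a finite set is fixed by two of the points (as a diameter) or three (as a circumcircle).
The minimum enclosing circle is determined by three boundary points: B, C, E.
Their circumcentre is (20/17, -18/17) with r² = 12505/289.
The farthest remaining point F is at distance² 8714/289 ≤ 12505/289.
r = √(12505/289) ≈ 6.58.

6.58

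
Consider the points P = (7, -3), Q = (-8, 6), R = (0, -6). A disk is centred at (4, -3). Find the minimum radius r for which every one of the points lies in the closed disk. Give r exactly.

The required radius is the distance from (4, -3) to the farthest point.
Squared distances: 9, 225, 25.
Maximum is 225, attained at Q.
r = √225 = 15.

15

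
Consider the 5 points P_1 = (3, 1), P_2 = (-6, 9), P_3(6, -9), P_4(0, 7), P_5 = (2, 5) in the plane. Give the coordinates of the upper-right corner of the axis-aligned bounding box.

x-range [-6, 6], y-range [-9, 9].
The upper-right corner is (6, 9).

(6, 9)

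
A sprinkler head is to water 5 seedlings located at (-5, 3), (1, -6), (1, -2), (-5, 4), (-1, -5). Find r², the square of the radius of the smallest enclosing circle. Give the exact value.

The farthest pair is (1, -6)–(-5, 4) with squared distance 136. The circle on this segment as diameter has centre (-2, -1) and r² = 136/4 = 34.
Check (-5, 3): distance² to centre = 25 ≤ 34, so it lies inside.
All remaining points lie in this disk, and no smaller disk contains both endpoints, so this is the minimum enclosing circle.

34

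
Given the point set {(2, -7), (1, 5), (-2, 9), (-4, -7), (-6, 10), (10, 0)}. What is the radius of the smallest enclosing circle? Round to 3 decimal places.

The minimum enclosing circle of a finite set is fixed by two of the points (as a diameter) or three (as a circumcircle).
The minimum enclosing circle is determined by three boundary points: (-4, -7), (-6, 10), (10, 0).
Their circumcentre is (7/36, 19/9) with r² = 130385/1296.
The farthest remaining point (2, -7) is at distance² 111809/1296 ≤ 130385/1296.
r = √(130385/1296) ≈ 10.030.

10.030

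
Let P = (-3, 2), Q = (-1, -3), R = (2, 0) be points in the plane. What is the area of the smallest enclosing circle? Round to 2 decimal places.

26.96

Side lengths²: PQ² = 29, PR² = 29, QR² = 18.
Since PR² = 29 < 29 + 18 = 47, the triangle is acute, so the smallest enclosing circle is the circumcircle.
Circumcentre = (-13/14, -1/14), r² = 841/98.
Area = π·r² = π·841/98 ≈ 26.96.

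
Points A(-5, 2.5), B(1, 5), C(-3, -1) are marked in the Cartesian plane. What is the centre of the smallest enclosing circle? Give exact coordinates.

Side lengths²: AB² = 42.25, AC² = 16.25, BC² = 52.
Since BC² = 52 < 42.25 + 16.25 = 58.5, the triangle is acute, so the smallest enclosing circle is the circumcircle.
Circumcentre = (-1.375, 2.25), r² = 13.203125.
Centre = (-1.375, 2.25).

(-1.375, 2.25)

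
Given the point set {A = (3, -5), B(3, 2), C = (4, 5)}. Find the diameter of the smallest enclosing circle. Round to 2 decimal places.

Side lengths²: AB² = 49, AC² = 101, BC² = 10.
Since AC² = 101 ≥ 49 + 10 = 59, the angle opposite AC is not acute, so the smallest enclosing circle has AC as diameter.
Centre = midpoint of AC = (3.5, 0), r² = 101/4 = 25.25.
Diameter = 2r = 2√(25.25) ≈ 10.05.

10.05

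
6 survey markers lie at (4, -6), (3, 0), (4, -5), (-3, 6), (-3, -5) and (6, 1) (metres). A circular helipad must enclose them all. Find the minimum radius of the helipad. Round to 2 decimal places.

The minimum enclosing circle of a finite set is fixed by two of the points (as a diameter) or three (as a circumcircle).
The farthest pair is (4, -6)–(-3, 6) with squared distance 193. The circle on this segment as diameter has centre (0.5, 0) and r² = 193/4 = 48.25.
Check (3, 0): distance² to centre = 6.25 ≤ 48.25, so it lies inside.
All remaining points lie in this disk, and no smaller disk contains both endpoints, so this is the minimum enclosing circle.
r = √(48.25) ≈ 6.95.

6.95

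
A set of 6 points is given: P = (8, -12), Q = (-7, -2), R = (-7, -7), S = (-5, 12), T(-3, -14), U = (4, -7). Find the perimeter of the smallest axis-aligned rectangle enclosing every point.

Width = max x − min x = 8 − (-7) = 15.
Height = max y − min y = 12 − (-14) = 26.
Perimeter = 2(15 + 26) = 82.

82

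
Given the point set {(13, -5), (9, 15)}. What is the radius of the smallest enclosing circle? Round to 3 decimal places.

10.198

The smallest circle enclosing two points has them as diameter endpoints.
Centre = midpoint = (11, 5); r² = |(13, -5)−(9, 15)|²/4 = 416/4 = 104.
r = √104 ≈ 10.198.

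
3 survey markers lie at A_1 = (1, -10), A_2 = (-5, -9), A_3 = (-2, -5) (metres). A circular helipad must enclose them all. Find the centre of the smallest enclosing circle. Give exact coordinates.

(-97/54, -149/18)

Side lengths²: A_1A_2² = 37, A_1A_3² = 34, A_2A_3² = 25.
Since A_1A_2² = 37 < 34 + 25 = 59, the triangle is acute, so the smallest enclosing circle is the circumcircle.
Circumcentre = (-97/54, -149/18), r² = 15725/1458.
Centre = (-97/54, -149/18).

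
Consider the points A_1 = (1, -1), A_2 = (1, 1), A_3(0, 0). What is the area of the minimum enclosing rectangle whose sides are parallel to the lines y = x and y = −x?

2

In coordinates u = x + y, v = x − y the rectangle is axis-aligned; the map (x,y)→(u,v) scales areas by 2.
u-values: 0, 2, 0; range = 2 − 0 = 2.
v-values: 2, 0, 0; range = 2 − 0 = 2.
Area = (2 × 2) / 2 = 2.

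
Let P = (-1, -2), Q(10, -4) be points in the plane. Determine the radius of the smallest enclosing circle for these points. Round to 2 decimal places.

5.59

The smallest circle enclosing two points has them as diameter endpoints.
Centre = midpoint = (4.5, -3); r² = |PQ|²/4 = 125/4 = 31.25.
r = √(31.25) ≈ 5.59.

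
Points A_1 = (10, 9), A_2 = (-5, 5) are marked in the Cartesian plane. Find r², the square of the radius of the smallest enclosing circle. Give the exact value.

The smallest circle enclosing two points has them as diameter endpoints.
Centre = midpoint = (2.5, 7); r² = |A_1A_2|²/4 = 241/4 = 60.25.

60.25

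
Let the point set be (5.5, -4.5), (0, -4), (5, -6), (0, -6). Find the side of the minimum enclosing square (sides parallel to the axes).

5.5

The bounding box has width 5.5 and height 2.
An axis-aligned square enclosing the set must have side ≥ max(width, height).
So the minimum side is max(5.5, 2) = 5.5.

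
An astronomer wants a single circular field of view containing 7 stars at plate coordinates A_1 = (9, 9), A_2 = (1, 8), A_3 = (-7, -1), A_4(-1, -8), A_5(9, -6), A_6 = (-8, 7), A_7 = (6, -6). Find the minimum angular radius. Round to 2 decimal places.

A smallest enclosing disk is always determined by at most three of the input points on its boundary.
The minimum enclosing circle is determined by three boundary points: A_1, A_5, A_6.
Their circumcentre is (43/34, 1.5) with r² = 67097/578.
The farthest remaining point A_4 is at distance² 55129/578 ≤ 67097/578.
r = √(67097/578) ≈ 10.77.

10.77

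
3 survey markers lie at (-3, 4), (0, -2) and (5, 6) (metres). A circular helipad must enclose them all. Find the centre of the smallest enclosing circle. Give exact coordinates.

Call the three points A, B, C in the order given.
Side lengths²: AB² = 45, AC² = 68, BC² = 89.
Since BC² = 89 < 68 + 45 = 113, the triangle is acute, so the smallest enclosing circle is the circumcircle.
Circumcentre = (29/18, 23/9), r² = 7565/324.
Centre = (29/18, 23/9).

(29/18, 23/9)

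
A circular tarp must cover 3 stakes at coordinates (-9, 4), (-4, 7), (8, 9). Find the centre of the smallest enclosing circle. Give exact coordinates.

(-0.5, 6.5)

Call the three points A, B, C in the order given.
Side lengths²: AB² = 34, AC² = 314, BC² = 148.
Since AC² = 314 ≥ 148 + 34 = 182, the angle opposite AC is not acute, so the smallest enclosing circle has AC as diameter.
Centre = midpoint of AC = (-0.5, 6.5), r² = 314/4 = 78.5.
Centre = (-0.5, 6.5).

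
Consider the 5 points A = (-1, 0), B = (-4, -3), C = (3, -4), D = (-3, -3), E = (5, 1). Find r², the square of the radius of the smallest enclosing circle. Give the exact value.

24.25

The farthest pair is B–E with squared distance 97. The circle on this segment as diameter has centre (0.5, -1) and r² = 97/4 = 24.25.
Check A: distance² to centre = 3.25 ≤ 24.25, so it lies inside.
All remaining points lie in this disk, and no smaller disk contains both endpoints, so this is the minimum enclosing circle.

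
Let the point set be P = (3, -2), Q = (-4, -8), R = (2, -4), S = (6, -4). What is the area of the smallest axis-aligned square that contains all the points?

100

The bounding box has width 10 and height 6.
An axis-aligned square enclosing the set must have side ≥ max(width, height).
So the minimum side is max(10, 6) = 10.
Area = 10² = 100.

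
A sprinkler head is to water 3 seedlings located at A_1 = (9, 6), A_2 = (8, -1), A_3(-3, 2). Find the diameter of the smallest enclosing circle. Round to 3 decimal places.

Side lengths²: A_1A_2² = 50, A_1A_3² = 160, A_2A_3² = 130.
Since A_1A_3² = 160 < 130 + 50 = 180, the triangle is acute, so the smallest enclosing circle is the circumcircle.
Circumcentre = (3.25, 3.25), r² = 40.625.
Diameter = 2r = 2√(40.625) ≈ 12.748.

12.748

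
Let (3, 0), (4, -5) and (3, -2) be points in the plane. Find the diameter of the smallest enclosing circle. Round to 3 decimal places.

5.099

Call the three points A, B, C in the order given.
Side lengths²: AB² = 26, AC² = 4, BC² = 10.
Since AB² = 26 ≥ 10 + 4 = 14, the angle opposite AB is not acute, so the smallest enclosing circle has AB as diameter.
Centre = midpoint of AB = (3.5, -2.5), r² = 26/4 = 6.5.
Diameter = 2r = 2√(6.5) ≈ 5.099.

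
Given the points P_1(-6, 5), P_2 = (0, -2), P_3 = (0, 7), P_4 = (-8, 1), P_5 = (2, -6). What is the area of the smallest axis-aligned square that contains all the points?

The bounding box has width 10 and height 13.
An axis-aligned square enclosing the set must have side ≥ max(width, height).
So the minimum side is max(10, 13) = 13.
Area = 13² = 169.

169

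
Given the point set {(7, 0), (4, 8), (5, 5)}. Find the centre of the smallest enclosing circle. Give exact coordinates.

Call the three points A, B, C in the order given.
Side lengths²: AB² = 73, AC² = 29, BC² = 10.
Since AB² = 73 ≥ 29 + 10 = 39, the angle opposite AB is not acute, so the smallest enclosing circle has AB as diameter.
Centre = midpoint of AB = (5.5, 4), r² = 73/4 = 18.25.
Centre = (5.5, 4).

(5.5, 4)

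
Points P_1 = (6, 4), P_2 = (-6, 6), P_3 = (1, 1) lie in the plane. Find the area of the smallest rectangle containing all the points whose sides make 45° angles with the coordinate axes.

70

In coordinates u = x + y, v = x − y the rectangle is axis-aligned; the map (x,y)→(u,v) scales areas by 2.
u-values: 10, 0, 2; range = 10 − 0 = 10.
v-values: 2, -12, 0; range = 2 − (-12) = 14.
Area = (10 × 14) / 2 = 70.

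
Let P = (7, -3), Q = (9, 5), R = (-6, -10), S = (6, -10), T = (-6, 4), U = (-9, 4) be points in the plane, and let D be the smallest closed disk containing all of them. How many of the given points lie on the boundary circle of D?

3

A smallest enclosing disk is always determined by at most three of the input points on its boundary.
The minimum enclosing circle is determined by three boundary points: Q, R, U.
Their circumcentre is (11/34, -45/34) with r² = 66625/578.
The farthest remaining point S is at distance² 62137/578 ≤ 66625/578.
The points at distance exactly r from the centre are Q, R, U — 3 points.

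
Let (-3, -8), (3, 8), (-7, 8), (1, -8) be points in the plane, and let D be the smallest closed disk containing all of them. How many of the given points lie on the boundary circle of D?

By Welzl's lemma the MEC is supported by two points (diametrically opposite) or three points (on a circumcircle).
The minimum enclosing circle is determined by three boundary points: (3, 8), (-7, 8), (1, -8).
Their circumcentre is (-2, 0.5) with r² = 81.25.
The farthest remaining point (-3, -8) is at distance² 73.25 ≤ 81.25.
The points at distance exactly r from the centre are (3, 8), (-7, 8), (1, -8) — 3 points.

3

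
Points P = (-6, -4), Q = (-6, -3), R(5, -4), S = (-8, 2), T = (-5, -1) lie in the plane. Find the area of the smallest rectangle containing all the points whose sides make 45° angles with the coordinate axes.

104.5

In coordinates u = x + y, v = x − y the rectangle is axis-aligned; the map (x,y)→(u,v) scales areas by 2.
u-values: -10, -9, 1, -6, -6; range = 1 − (-10) = 11.
v-values: -2, -3, 9, -10, -4; range = 9 − (-10) = 19.
Area = (11 × 19) / 2 = 104.5.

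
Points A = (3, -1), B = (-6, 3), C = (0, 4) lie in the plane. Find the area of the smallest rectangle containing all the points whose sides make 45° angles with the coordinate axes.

In coordinates u = x + y, v = x − y the rectangle is axis-aligned; the map (x,y)→(u,v) scales areas by 2.
u-values: 2, -3, 4; range = 4 − (-3) = 7.
v-values: 4, -9, -4; range = 4 − (-9) = 13.
Area = (7 × 13) / 2 = 45.5.

45.5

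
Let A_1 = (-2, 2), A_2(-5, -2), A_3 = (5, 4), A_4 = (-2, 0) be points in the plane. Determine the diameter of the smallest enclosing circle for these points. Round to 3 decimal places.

11.662

By Welzl's lemma the MEC is supported by two points (diametrically opposite) or three points (on a circumcircle).
The farthest pair is A_2–A_3 with squared distance 136. The circle on this segment as diameter has centre (0, 1) and r² = 136/4 = 34.
Check A_1: distance² to centre = 5 ≤ 34, so it lies inside.
All remaining points lie in this disk, and no smaller disk contains both endpoints, so this is the minimum enclosing circle.
Diameter = 2r = 2√34 ≈ 11.662.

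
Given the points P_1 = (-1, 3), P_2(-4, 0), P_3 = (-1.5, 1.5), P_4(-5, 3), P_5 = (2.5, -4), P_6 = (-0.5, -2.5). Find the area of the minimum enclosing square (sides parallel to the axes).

56.25

The bounding box has width 7.5 and height 7.
An axis-aligned square enclosing the set must have side ≥ max(width, height).
So the minimum side is max(7.5, 7) = 7.5.
Area = 7.5² = 56.25.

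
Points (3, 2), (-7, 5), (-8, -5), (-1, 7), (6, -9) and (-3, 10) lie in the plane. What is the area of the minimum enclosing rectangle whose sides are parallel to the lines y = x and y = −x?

In coordinates u = x + y, v = x − y the rectangle is axis-aligned; the map (x,y)→(u,v) scales areas by 2.
u-values: 5, -2, -13, 6, -3, 7; range = 7 − (-13) = 20.
v-values: 1, -12, -3, -8, 15, -13; range = 15 − (-13) = 28.
Area = (20 × 28) / 2 = 280.

280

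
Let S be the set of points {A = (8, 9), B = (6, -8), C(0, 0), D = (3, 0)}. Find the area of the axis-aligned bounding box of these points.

136

x ranges over [0, 8], width 8.
y ranges over [-8, 9], height 17.
Area = 8 × 17 = 136.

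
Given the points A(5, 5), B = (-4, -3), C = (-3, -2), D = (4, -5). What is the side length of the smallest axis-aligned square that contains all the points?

10

The bounding box has width 9 and height 10.
An axis-aligned square enclosing the set must have side ≥ max(width, height).
So the minimum side is max(9, 10) = 10.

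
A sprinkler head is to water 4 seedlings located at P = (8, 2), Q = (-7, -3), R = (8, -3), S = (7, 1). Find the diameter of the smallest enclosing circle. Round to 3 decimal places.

The farthest pair is P–Q with squared distance 250. The circle on this segment as diameter has centre (0.5, -0.5) and r² = 250/4 = 62.5.
Check R: distance² to centre = 62.5 ≤ 62.5, so it lies inside.
All remaining points lie in this disk, and no smaller disk contains both endpoints, so this is the minimum enclosing circle.
Diameter = 2r = 2√(62.5) ≈ 15.811.

15.811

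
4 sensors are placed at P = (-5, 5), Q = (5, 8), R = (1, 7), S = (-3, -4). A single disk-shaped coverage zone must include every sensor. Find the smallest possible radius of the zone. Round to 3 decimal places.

The minimum enclosing circle of a finite set is fixed by two of the points (as a diameter) or three (as a circumcircle).
The farthest pair is Q–S with squared distance 208. The circle on this segment as diameter has centre (1, 2) and r² = 208/4 = 52.
Check P: distance² to centre = 45 ≤ 52, so it lies inside.
All remaining points lie in this disk, and no smaller disk contains both endpoints, so this is the minimum enclosing circle.
r = √52 ≈ 7.211.

7.211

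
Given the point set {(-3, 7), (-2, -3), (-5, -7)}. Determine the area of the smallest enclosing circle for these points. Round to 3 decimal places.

Call the three points A, B, C in the order given.
Side lengths²: AB² = 101, AC² = 200, BC² = 25.
Since AC² = 200 ≥ 101 + 25 = 126, the angle opposite AC is not acute, so the smallest enclosing circle has AC as diameter.
Centre = midpoint of AC = (-4, 0), r² = 200/4 = 50.
Area = π·r² = π·50 ≈ 157.080.

157.080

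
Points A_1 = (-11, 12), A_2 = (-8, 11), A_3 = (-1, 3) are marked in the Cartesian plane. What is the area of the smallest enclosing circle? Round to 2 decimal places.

Side lengths²: A_1A_2² = 10, A_1A_3² = 181, A_2A_3² = 113.
Since A_1A_3² = 181 ≥ 113 + 10 = 123, the angle opposite A_1A_3 is not acute, so the smallest enclosing circle has A_1A_3 as diameter.
Centre = midpoint of A_1A_3 = (-6, 7.5), r² = 181/4 = 45.25.
Area = π·r² = π·45.25 ≈ 142.16.

142.16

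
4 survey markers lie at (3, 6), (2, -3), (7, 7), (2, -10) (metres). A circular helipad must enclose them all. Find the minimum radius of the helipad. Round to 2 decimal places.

The minimum enclosing circle of a finite set is fixed by two of the points (as a diameter) or three (as a circumcircle).
The farthest pair is (7, 7)–(2, -10) with squared distance 314. The circle on this segment as diameter has centre (4.5, -1.5) and r² = 314/4 = 78.5.
Check (3, 6): distance² to centre = 58.5 ≤ 78.5, so it lies inside.
All remaining points lie in this disk, and no smaller disk contains both endpoints, so this is the minimum enclosing circle.
r = √(78.5) ≈ 8.86.

8.86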